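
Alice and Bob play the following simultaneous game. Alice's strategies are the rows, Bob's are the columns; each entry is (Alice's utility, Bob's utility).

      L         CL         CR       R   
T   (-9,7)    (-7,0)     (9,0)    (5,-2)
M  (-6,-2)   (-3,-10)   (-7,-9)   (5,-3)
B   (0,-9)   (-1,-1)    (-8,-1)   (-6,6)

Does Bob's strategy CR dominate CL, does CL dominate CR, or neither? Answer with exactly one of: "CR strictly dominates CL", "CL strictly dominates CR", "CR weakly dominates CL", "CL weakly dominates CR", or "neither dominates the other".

CR weakly dominates CL

CR's payoffs vs CL's, by Alice's action — T: 0=0, M: -9>-10, B: -1=-1.
CR is at least as good everywhere and strictly better somewhere (tied only at T, B), so CR weakly but not strictly dominates CL.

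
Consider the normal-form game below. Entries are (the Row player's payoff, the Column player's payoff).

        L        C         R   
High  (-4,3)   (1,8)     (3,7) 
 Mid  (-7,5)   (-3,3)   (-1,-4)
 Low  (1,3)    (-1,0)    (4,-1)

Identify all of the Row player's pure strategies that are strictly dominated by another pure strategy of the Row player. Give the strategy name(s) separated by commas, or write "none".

Mid

Nothing dominates High: Mid at L (-4>-7); Low at C (1>-1).
High strictly dominates Mid — L: -4>-7, C: 1>-3, R: 3>-1.
Low is not dominated — it holds its own against High at L (1>-4); Mid at L (1>-7).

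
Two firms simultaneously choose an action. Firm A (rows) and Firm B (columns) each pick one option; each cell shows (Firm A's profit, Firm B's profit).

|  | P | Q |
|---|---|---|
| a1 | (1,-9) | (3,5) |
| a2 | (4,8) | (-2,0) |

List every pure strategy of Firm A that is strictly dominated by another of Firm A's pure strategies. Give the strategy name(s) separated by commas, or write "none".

none

a1: no other strategy beats it everywhere (a2 at Q (3>-2)).
a2: no other strategy beats it everywhere (a1 at P (4>1)).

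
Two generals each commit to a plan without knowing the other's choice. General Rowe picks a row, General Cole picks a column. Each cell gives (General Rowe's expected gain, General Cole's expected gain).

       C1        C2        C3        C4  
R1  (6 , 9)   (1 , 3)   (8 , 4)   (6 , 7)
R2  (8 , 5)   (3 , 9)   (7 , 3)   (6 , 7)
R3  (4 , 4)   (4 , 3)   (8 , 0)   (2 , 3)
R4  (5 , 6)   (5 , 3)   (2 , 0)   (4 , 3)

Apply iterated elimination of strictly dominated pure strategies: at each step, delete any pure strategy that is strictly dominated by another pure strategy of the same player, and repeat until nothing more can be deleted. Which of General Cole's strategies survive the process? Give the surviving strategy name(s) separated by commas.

C1, C2, C4

Column C3 is eliminated: C1 beats it against every remaining row (R1: 9>4, R2: 5>3, R3: 4>0, R4: 6>0).
Row R3 is eliminated: R4 beats it against every remaining column (C1: 5>4, C2: 5>4, C4: 4>2).
Among the remaining strategies, none is strictly dominated by another pure strategy of the same player, so the elimination stops.
Surviving strategies — General Rowe: {R1, R2, R4}; General Cole: {C1, C2, C4}.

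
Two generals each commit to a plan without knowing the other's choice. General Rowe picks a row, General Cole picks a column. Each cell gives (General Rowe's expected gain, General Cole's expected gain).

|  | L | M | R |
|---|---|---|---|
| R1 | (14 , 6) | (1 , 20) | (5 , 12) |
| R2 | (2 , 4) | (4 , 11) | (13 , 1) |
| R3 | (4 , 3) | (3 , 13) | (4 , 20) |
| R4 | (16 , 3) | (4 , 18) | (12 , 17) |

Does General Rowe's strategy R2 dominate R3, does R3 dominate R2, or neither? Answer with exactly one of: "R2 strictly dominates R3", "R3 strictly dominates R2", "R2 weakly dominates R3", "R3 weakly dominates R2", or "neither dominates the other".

R2's payoffs vs R3's, by General Cole's action — L: 2<4, M: 4>3, R: 13>4.
R2 does better at M, R but worse at L; neither strategy dominates the other.

neither dominates the other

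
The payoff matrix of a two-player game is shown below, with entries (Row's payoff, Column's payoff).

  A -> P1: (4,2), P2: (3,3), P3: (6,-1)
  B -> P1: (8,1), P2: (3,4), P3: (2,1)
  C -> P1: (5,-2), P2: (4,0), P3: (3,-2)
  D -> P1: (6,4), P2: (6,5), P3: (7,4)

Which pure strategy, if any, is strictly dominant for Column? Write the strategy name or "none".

P2 vs P1: A: 3>2, B: 4>1, C: 0>-2, D: 5>4.
P2 vs P3: A: 3>-1, B: 4>1, C: 0>-2, D: 5>4.
P2 strictly beats every other strategy against every opponent action, so it is strictly dominant.

P2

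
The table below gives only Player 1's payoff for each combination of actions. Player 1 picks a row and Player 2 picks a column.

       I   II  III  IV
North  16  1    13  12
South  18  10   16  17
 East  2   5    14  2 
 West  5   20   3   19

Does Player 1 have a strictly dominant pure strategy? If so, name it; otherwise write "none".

North fails to dominate South at I (16<18).
South fails to dominate West at II (10<20).
East fails to dominate North at I (2<16).
West fails to dominate North at I (5<16).
No single strategy dominates all the others.

none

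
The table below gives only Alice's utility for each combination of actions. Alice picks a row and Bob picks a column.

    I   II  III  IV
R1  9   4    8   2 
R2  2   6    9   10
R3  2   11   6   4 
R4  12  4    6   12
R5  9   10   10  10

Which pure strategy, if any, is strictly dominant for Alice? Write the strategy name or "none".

none

R1 fails to dominate R2 at II (4<6).
R2 fails to dominate R1 at I (2<9).
R3 fails to dominate R1 at I (2<9).
R4 fails to dominate R1 at II (4=4).
R5 fails to dominate R1 at I (9=9).
No single strategy dominates all the others.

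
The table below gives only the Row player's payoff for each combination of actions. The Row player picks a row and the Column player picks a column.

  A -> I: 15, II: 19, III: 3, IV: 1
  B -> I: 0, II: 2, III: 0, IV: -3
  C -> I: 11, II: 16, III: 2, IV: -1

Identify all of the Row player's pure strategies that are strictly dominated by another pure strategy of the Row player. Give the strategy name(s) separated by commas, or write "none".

B, C

A: no other strategy beats it everywhere (B at I (15>0); C at I (15>11)).
B is strictly dominated by A (I: 15>0, II: 19>2, III: 3>0, IV: 1>-3).
A strictly dominates C — I: 15>11, II: 19>16, III: 3>2, IV: 1>-1.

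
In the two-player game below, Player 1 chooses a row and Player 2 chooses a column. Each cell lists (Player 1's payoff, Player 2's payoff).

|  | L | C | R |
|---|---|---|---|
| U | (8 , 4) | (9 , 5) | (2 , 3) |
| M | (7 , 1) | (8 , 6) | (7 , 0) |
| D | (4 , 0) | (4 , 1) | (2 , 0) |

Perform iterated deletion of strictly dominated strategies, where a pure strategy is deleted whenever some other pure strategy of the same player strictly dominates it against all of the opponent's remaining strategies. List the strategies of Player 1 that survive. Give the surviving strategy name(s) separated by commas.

U

Player 1's strategy D is strictly dominated by M (L: 7>4, C: 8>4, R: 7>2) and is removed.
For Player 2, C strictly dominates L on the remaining rows (U: 5>4, M: 6>1); eliminate L.
Column R is eliminated: C beats it against every remaining row (U: 5>3, M: 6>0).
Player 1's strategy M is strictly dominated by U (C: 9>8) and is removed.
Among the remaining strategies, none is strictly dominated by another pure strategy of the same player, so the elimination stops.
Surviving strategies — Player 1: {U}; Player 2: {C}.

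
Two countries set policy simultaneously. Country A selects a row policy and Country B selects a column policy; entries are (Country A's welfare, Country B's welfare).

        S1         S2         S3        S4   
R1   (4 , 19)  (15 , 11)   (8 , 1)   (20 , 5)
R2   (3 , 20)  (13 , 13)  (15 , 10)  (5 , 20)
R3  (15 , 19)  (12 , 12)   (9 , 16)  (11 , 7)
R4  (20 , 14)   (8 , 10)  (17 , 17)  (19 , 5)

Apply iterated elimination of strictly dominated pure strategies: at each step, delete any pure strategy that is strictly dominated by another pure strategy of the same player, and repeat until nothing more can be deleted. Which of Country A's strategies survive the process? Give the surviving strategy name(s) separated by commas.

Country B's strategy S2 is strictly dominated by S1 (R1: 19>11, R2: 20>13, R3: 19>12, R4: 14>10) and is removed.
Country A's strategy R2 is strictly dominated by R4 (S1: 20>3, S3: 17>15, S4: 19>5) and is removed.
Country A's strategy R3 is strictly dominated by R4 (S1: 20>15, S3: 17>9, S4: 19>11) and is removed.
Country B's strategy S4 is strictly dominated by S1 (R1: 19>5, R4: 14>5) and is removed.
For Country A, R4 strictly dominates R1 on the remaining columns (S1: 20>4, S3: 17>8); eliminate R1.
For Country B, S3 strictly dominates S1 on the remaining rows (R4: 17>14); eliminate S1.
Among the remaining strategies, none is strictly dominated by another pure strategy of the same player, so the elimination stops.
Surviving strategies — Country A: {R4}; Country B: {S3}.

R4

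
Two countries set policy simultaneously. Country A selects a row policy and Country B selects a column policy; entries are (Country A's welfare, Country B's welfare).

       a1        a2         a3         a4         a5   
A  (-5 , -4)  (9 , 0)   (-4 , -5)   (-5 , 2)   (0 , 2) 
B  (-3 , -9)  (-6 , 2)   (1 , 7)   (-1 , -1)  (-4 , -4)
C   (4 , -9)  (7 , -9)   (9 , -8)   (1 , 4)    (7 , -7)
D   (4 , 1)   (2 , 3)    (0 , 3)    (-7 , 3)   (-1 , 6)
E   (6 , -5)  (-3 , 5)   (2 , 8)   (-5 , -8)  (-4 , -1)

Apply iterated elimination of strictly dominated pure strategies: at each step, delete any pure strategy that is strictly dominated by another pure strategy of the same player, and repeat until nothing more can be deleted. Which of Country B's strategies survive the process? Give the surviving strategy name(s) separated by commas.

For Country A, C strictly dominates B on the remaining columns (a1: 4>-3, a2: 7>-6, a3: 9>1, a4: 1>-1, a5: 7>-4); eliminate B.
For Country B, a5 strictly dominates a1 on the remaining rows (A: 2>-4, C: -7>-9, D: 6>1, E: -1>-5); eliminate a1.
Row D is eliminated: C beats it against every remaining column (a2: 7>2, a3: 9>0, a4: 1>-7, a5: 7>-1).
Country A's strategy E is strictly dominated by C (a2: 7>-3, a3: 9>2, a4: 1>-5, a5: 7>-4) and is removed.
Country B's strategy a2 is strictly dominated by a4 (A: 2>0, C: 4>-9) and is removed.
Country A's strategy A is strictly dominated by C (a3: 9>-4, a4: 1>-5, a5: 7>0) and is removed.
For Country B, a4 strictly dominates a3 on the remaining rows (C: 4>-8); eliminate a3.
For Country B, a4 strictly dominates a5 on the remaining rows (C: 4>-7); eliminate a5.
Among the remaining strategies, none is strictly dominated by another pure strategy of the same player, so the elimination stops.
Surviving strategies — Country A: {C}; Country B: {a4}.

a4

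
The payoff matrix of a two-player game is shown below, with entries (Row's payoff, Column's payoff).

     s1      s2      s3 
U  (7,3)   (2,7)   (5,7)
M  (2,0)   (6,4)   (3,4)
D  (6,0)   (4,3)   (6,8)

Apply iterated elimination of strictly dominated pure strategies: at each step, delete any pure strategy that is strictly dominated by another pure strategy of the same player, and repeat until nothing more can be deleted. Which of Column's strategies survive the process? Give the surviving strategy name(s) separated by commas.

s2, s3

Column s1 is eliminated: s2 beats it against every remaining row (U: 7>3, M: 4>0, D: 3>0).
Row U is eliminated: D beats it against every remaining column (s2: 4>2, s3: 6>5).
Among the remaining strategies, none is strictly dominated by another pure strategy of the same player, so the elimination stops.
Surviving strategies — Row: {M, D}; Column: {s2, s3}.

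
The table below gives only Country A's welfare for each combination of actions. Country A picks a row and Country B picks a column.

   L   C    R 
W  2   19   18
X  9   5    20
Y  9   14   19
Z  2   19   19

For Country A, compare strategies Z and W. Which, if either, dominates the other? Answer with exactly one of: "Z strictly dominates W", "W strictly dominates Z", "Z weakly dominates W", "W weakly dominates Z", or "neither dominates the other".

Z's payoffs vs W's, by Country B's action — L: 2=2, C: 19=19, R: 19>18.
Z is at least as good everywhere and strictly better somewhere (tied only at L, C), so Z weakly but not strictly dominates W.

Z weakly dominates W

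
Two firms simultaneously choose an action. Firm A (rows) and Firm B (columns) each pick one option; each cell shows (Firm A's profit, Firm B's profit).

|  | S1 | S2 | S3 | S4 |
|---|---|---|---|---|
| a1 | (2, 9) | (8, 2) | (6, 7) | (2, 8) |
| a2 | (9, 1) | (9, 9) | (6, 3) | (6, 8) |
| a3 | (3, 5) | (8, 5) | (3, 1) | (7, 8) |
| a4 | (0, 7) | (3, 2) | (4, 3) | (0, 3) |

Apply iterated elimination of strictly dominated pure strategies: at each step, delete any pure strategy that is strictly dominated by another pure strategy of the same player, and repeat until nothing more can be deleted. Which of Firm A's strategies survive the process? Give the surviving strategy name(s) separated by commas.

For Firm A, a1 strictly dominates a4 on the remaining columns (S1: 2>0, S2: 8>3, S3: 6>4, S4: 2>0); eliminate a4.
Firm B's strategy S3 is strictly dominated by S4 (a1: 8>7, a2: 8>3, a3: 8>1) and is removed.
Firm A's strategy a1 is strictly dominated by a2 (S1: 9>2, S2: 9>8, S4: 6>2) and is removed.
For Firm B, S4 strictly dominates S1 on the remaining rows (a2: 8>1, a3: 8>5); eliminate S1.
Among the remaining strategies, none is strictly dominated by another pure strategy of the same player, so the elimination stops.
Surviving strategies — Firm A: {a2, a3}; Firm B: {S2, S4}.

a2, a3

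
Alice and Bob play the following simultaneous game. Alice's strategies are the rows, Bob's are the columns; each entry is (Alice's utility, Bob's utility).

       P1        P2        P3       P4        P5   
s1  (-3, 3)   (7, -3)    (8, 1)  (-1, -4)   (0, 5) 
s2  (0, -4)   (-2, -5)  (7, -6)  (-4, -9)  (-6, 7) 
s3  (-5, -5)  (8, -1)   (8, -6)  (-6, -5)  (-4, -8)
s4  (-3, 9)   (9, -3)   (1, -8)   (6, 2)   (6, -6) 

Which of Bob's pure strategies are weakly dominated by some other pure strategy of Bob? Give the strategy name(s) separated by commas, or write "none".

P3, P4

P1: no other strategy beats it everywhere (P2 at s1 (3>-3); P3 at s1 (3>1); P4 at s1 (3>-4); P5 at s3 (-5>-8)).
Nothing dominates P2: P1 at s3 (-1>-5); P3 at s2 (-5>-6); P4 at s1 (-3>-4); P5 at s3 (-1>-8).
P1 weakly dominates P3 — s1: 3>1, s2: -4>-6, s3: -5>-6, s4: 9>-8.
P1 weakly dominates P4 — s1: 3>-4, s2: -4>-9, s3: -5=-5, s4: 9>2.
Nothing dominates P5: P1 at s1 (5>3); P2 at s1 (5>-3); P3 at s1 (5>1); P4 at s1 (5>-4).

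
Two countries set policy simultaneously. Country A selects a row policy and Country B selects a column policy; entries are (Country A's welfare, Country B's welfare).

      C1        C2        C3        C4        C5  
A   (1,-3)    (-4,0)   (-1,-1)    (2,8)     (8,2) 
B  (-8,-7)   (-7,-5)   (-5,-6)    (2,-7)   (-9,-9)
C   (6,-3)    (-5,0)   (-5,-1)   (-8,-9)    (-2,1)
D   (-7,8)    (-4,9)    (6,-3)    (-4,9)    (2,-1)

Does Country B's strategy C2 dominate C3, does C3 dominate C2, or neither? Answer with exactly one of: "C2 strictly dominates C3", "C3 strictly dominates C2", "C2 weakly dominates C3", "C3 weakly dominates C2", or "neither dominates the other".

Compare C2 to C3 across every action of Country A: A: 0>-1, B: -5>-6, C: 0>-1, D: 9>-3.
Every comparison favours C2, so C2 strictly dominates C3.

C2 strictly dominates C3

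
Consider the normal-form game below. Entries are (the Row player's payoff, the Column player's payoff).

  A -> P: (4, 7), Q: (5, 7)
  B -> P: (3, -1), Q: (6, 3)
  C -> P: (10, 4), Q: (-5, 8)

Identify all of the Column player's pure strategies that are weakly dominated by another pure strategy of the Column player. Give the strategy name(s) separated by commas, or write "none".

P is weakly dominated by Q (A: 7=7, B: 3>-1, C: 8>4).
Q: no other strategy beats it everywhere (P at B (3>-1)).

P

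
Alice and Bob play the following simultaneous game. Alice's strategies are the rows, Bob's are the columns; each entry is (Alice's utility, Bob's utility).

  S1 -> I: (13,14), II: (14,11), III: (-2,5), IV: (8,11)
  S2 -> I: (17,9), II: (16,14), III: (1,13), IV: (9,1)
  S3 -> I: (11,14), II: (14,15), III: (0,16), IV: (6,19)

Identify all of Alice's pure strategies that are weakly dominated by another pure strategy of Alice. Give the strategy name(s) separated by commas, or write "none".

S1 is weakly dominated by S2 (I: 17>13, II: 16>14, III: 1>-2, IV: 9>8).
Nothing dominates S2: S1 at I (17>13); S3 at I (17>11).
S2 weakly dominates S3 — I: 17>11, II: 16>14, III: 1>0, IV: 9>6.

S1, S3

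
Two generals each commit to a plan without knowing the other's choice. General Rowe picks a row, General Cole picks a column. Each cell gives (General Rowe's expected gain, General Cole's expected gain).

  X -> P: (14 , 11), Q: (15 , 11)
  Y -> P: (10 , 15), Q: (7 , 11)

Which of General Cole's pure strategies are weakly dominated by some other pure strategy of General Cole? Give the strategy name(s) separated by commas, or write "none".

P is not dominated — it holds its own against Q at Y (15>11).
Q: dominated, since P does at least as well everywhere (X: 11=11, Y: 15>11).

Q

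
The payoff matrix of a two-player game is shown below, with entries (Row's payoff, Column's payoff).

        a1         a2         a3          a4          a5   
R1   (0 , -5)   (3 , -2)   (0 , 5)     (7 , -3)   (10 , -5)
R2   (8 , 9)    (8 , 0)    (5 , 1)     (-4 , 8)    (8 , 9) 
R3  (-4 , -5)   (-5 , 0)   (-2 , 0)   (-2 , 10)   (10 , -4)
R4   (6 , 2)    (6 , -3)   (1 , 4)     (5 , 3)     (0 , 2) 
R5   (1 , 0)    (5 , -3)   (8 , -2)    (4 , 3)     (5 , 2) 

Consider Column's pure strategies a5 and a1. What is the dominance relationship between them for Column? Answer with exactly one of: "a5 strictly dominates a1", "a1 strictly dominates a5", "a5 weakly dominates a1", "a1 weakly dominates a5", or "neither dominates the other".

a5 weakly dominates a1

a5's payoffs vs a1's, by Row's action — R1: -5=-5, R2: 9=9, R3: -4>-5, R4: 2=2, R5: 2>0.
a5 is at least as good everywhere and strictly better somewhere (tied only at R1, R2, R4), so a5 weakly but not strictly dominates a1.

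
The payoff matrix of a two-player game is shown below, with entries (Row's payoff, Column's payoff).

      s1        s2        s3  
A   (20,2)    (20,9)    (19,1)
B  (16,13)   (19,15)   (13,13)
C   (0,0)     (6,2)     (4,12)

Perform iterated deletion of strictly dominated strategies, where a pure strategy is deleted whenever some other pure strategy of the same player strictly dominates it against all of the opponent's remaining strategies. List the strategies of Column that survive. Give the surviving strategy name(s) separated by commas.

Row's strategy B is strictly dominated by A (s1: 20>16, s2: 20>19, s3: 19>13) and is removed.
For Row, A strictly dominates C on the remaining columns (s1: 20>0, s2: 20>6, s3: 19>4); eliminate C.
Column s1 is eliminated: s2 beats it against every remaining row (A: 9>2).
Column's strategy s3 is strictly dominated by s2 (A: 9>1) and is removed.
Among the remaining strategies, none is strictly dominated by another pure strategy of the same player, so the elimination stops.
Surviving strategies — Row: {A}; Column: {s2}.

s2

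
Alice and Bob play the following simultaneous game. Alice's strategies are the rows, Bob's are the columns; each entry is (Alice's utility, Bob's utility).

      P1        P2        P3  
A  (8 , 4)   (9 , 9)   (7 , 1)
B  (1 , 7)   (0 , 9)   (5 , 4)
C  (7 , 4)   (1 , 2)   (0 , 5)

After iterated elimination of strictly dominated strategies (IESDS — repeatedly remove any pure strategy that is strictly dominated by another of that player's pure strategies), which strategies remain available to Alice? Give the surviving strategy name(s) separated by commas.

Alice's strategy B is strictly dominated by A (P1: 8>1, P2: 9>0, P3: 7>5) and is removed.
For Alice, A strictly dominates C on the remaining columns (P1: 8>7, P2: 9>1, P3: 7>0); eliminate C.
Bob's strategy P1 is strictly dominated by P2 (A: 9>4) and is removed.
Column P3 is eliminated: P2 beats it against every remaining row (A: 9>1).
Among the remaining strategies, none is strictly dominated by another pure strategy of the same player, so the elimination stops.
Surviving strategies — Alice: {A}; Bob: {P2}.

A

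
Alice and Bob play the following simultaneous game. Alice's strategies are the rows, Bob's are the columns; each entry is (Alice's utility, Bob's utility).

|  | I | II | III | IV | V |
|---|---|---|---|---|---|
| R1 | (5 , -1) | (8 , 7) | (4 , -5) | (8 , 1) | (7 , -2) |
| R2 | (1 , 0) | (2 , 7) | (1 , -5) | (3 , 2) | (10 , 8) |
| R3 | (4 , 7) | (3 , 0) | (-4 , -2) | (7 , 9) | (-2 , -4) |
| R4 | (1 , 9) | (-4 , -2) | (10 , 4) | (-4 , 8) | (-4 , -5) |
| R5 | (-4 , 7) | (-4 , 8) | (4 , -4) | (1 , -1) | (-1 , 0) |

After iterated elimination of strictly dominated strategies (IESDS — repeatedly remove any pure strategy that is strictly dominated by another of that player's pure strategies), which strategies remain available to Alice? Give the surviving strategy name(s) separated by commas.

R1, R2

For Alice, R1 strictly dominates R3 on the remaining columns (I: 5>4, II: 8>3, III: 4>-4, IV: 8>7, V: 7>-2); eliminate R3.
For Bob, I strictly dominates III on the remaining rows (R1: -1>-5, R2: 0>-5, R4: 9>4, R5: 7>-4); eliminate III.
For Alice, R1 strictly dominates R4 on the remaining columns (I: 5>1, II: 8>-4, IV: 8>-4, V: 7>-4); eliminate R4.
Alice's strategy R5 is strictly dominated by R1 (I: 5>-4, II: 8>-4, IV: 8>1, V: 7>-1) and is removed.
Bob's strategy I is strictly dominated by II (R1: 7>-1, R2: 7>0) and is removed.
For Bob, II strictly dominates IV on the remaining rows (R1: 7>1, R2: 7>2); eliminate IV.
Among the remaining strategies, none is strictly dominated by another pure strategy of the same player, so the elimination stops.
Surviving strategies — Alice: {R1, R2}; Bob: {II, V}.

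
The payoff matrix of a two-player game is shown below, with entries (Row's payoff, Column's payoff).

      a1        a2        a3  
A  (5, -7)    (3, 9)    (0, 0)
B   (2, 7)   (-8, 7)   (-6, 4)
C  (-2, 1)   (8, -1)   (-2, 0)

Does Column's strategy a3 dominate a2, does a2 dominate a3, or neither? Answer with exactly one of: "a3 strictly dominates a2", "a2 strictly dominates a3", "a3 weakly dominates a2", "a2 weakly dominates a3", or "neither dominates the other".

neither dominates the other

Compare a3 to a2 across each choice by Row: A: 0<9, B: 4<7, C: 0>-1.
a3 does better at C but worse at A, B; neither strategy dominates the other.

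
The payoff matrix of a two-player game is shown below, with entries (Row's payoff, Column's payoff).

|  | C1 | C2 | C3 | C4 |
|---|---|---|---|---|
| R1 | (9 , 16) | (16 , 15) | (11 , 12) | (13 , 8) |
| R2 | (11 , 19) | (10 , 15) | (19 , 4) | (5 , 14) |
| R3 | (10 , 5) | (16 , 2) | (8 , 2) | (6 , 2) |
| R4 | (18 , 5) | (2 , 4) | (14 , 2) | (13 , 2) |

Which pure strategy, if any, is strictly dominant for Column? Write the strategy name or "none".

C1

C1 vs C2: R1: 16>15, R2: 19>15, R3: 5>2, R4: 5>4.
C1 vs C3: R1: 16>12, R2: 19>4, R3: 5>2, R4: 5>2.
C1 vs C4: R1: 16>8, R2: 19>14, R3: 5>2, R4: 5>2.
C1 strictly beats every other strategy against every opponent action, so it is strictly dominant.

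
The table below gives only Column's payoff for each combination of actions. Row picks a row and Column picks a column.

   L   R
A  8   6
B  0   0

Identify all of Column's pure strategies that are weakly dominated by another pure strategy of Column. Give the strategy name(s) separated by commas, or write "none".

R

L: no other strategy beats it everywhere (R at A (8>6)).
R: dominated, since L does at least as well everywhere (A: 8>6, B: 0=0).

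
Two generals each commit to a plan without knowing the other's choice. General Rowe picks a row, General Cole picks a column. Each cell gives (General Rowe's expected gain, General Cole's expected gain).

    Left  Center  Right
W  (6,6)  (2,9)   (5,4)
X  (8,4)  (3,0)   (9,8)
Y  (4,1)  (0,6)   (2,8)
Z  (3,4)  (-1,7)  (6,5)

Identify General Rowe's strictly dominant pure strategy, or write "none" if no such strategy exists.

X

X vs W: Left: 8>6, Center: 3>2, Right: 9>5.
X vs Y: Left: 8>4, Center: 3>0, Right: 9>2.
X vs Z: Left: 8>3, Center: 3>-1, Right: 9>6.
X strictly beats every other strategy against every opponent action, so it is strictly dominant.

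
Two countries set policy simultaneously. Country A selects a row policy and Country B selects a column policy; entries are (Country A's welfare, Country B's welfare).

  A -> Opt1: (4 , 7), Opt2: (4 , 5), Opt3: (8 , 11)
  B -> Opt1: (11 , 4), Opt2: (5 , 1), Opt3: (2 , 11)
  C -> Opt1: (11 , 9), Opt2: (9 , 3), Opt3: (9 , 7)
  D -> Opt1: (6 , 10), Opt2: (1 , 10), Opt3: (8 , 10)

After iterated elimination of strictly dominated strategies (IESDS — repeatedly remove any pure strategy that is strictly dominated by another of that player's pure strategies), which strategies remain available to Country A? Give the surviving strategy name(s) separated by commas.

For Country A, C strictly dominates A on the remaining columns (Opt1: 11>4, Opt2: 9>4, Opt3: 9>8); eliminate A.
Country A's strategy D is strictly dominated by C (Opt1: 11>6, Opt2: 9>1, Opt3: 9>8) and is removed.
For Country B, Opt1 strictly dominates Opt2 on the remaining rows (B: 4>1, C: 9>3); eliminate Opt2.
Among the remaining strategies, none is strictly dominated by another pure strategy of the same player, so the elimination stops.
Surviving strategies — Country A: {B, C}; Country B: {Opt1, Opt3}.

B, C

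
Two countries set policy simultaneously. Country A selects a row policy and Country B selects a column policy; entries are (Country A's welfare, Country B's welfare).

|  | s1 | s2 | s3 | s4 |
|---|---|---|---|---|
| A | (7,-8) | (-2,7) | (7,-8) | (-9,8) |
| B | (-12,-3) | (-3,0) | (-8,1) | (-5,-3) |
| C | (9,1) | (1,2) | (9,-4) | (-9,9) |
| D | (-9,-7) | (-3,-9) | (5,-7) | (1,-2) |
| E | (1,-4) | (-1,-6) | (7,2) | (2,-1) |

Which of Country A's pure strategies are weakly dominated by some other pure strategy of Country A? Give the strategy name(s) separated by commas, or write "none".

A: dominated, since C does at least as well everywhere (s1: 9>7, s2: 1>-2, s3: 9>7, s4: -9=-9).
D weakly dominates B — s1: -9>-12, s2: -3=-3, s3: 5>-8, s4: 1>-5.
C is not dominated — it holds its own against A at s1 (9>7); B at s1 (9>-12); D at s1 (9>-9); E at s1 (9>1).
E weakly dominates D — s1: 1>-9, s2: -1>-3, s3: 7>5, s4: 2>1.
Nothing dominates E: A at s2 (-1>-2); B at s1 (1>-12); C at s4 (2>-9); D at s1 (1>-9).

A, B, D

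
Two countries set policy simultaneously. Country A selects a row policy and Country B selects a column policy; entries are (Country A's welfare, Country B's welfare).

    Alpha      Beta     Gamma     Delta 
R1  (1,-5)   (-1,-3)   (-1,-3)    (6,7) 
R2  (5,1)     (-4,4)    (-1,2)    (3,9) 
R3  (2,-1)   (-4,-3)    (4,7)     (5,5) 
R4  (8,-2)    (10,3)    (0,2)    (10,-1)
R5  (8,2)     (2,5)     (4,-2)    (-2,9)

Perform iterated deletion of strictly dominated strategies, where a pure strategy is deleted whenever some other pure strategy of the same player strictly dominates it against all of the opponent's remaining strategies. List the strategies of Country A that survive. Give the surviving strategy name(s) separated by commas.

For Country A, R4 strictly dominates R1 on the remaining columns (Alpha: 8>1, Beta: 10>-1, Gamma: 0>-1, Delta: 10>6); eliminate R1.
Country A's strategy R2 is strictly dominated by R4 (Alpha: 8>5, Beta: 10>-4, Gamma: 0>-1, Delta: 10>3) and is removed.
Country B's strategy Alpha is strictly dominated by Delta (R3: 5>-1, R4: -1>-2, R5: 9>2) and is removed.
Among the remaining strategies, none is strictly dominated by another pure strategy of the same player, so the elimination stops.
Surviving strategies — Country A: {R3, R4, R5}; Country B: {Beta, Gamma, Delta}.

R3, R4, R5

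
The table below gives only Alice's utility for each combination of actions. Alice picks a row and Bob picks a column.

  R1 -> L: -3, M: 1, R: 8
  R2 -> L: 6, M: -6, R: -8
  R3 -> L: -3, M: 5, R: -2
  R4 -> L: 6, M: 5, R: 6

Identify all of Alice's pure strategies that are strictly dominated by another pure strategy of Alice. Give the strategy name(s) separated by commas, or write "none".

none

R1: no other strategy beats it everywhere (R2 at M (1>-6); R3 at L (-3=-3); R4 at R (8>6)).
R2 is not dominated — it holds its own against R1 at L (6>-3); R3 at L (6>-3); R4 at L (6=6).
R3: no other strategy beats it everywhere (R1 at L (-3=-3); R2 at M (5>-6); R4 at M (5=5)).
R4 is not dominated — it holds its own against R1 at L (6>-3); R2 at L (6=6); R3 at L (6>-3).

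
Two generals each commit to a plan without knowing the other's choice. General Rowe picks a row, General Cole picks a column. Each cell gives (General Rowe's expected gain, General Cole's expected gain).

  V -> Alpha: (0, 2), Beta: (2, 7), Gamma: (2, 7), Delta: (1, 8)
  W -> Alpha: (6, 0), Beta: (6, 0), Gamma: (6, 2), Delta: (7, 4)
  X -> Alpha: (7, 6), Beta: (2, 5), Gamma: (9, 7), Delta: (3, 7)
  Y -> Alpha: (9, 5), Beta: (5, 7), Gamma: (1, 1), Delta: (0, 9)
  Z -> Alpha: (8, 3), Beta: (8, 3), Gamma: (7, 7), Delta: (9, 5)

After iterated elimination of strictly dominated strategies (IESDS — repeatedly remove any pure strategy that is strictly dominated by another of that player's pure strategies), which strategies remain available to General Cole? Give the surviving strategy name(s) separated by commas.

General Rowe's strategy V is strictly dominated by W (Alpha: 6>0, Beta: 6>2, Gamma: 6>2, Delta: 7>1) and is removed.
General Rowe's strategy W is strictly dominated by Z (Alpha: 8>6, Beta: 8>6, Gamma: 7>6, Delta: 9>7) and is removed.
General Cole's strategy Alpha is strictly dominated by Delta (X: 7>6, Y: 9>5, Z: 5>3) and is removed.
Row Y is eliminated: Z beats it against every remaining column (Beta: 8>5, Gamma: 7>1, Delta: 9>0).
Column Beta is eliminated: Gamma beats it against every remaining row (X: 7>5, Z: 7>3).
Among the remaining strategies, none is strictly dominated by another pure strategy of the same player, so the elimination stops.
Surviving strategies — General Rowe: {X, Z}; General Cole: {Gamma, Delta}.

Gamma, Delta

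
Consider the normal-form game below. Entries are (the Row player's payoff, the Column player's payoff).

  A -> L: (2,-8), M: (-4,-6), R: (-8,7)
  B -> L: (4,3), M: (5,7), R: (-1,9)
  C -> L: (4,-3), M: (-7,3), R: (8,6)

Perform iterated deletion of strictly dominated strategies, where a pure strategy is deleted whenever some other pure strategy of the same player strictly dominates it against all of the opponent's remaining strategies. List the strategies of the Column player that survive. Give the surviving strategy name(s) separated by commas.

The Row player's strategy A is strictly dominated by B (L: 4>2, M: 5>-4, R: -1>-8) and is removed.
The Column player's strategy L is strictly dominated by M (B: 7>3, C: 3>-3) and is removed.
Column M is eliminated: R beats it against every remaining row (B: 9>7, C: 6>3).
Row B is eliminated: C beats it against every remaining column (R: 8>-1).
Among the remaining strategies, none is strictly dominated by another pure strategy of the same player, so the elimination stops.
Surviving strategies — the Row player: {C}; the Column player: {R}.

R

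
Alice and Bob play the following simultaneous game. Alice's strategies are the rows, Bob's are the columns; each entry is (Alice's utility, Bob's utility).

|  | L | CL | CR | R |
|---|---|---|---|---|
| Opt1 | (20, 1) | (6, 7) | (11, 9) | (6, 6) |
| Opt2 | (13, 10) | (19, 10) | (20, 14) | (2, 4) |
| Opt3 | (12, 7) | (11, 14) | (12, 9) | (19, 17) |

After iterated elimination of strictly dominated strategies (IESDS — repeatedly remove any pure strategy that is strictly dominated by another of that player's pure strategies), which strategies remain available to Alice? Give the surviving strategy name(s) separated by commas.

Bob's strategy L is strictly dominated by CR (Opt1: 9>1, Opt2: 14>10, Opt3: 9>7) and is removed.
For Alice, Opt3 strictly dominates Opt1 on the remaining columns (CL: 11>6, CR: 12>11, R: 19>6); eliminate Opt1.
Among the remaining strategies, none is strictly dominated by another pure strategy of the same player, so the elimination stops.
Surviving strategies — Alice: {Opt2, Opt3}; Bob: {CL, CR, R}.

Opt2, Opt3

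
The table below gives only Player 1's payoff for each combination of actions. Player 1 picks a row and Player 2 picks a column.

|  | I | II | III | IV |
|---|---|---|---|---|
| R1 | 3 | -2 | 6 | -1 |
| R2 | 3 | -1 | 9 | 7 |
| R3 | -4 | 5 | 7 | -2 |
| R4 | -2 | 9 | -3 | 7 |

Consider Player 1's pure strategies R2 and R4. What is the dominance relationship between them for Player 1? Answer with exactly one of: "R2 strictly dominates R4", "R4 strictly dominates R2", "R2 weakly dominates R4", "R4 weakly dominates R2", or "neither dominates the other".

R2's payoffs vs R4's, by Player 2's action — I: 3>-2, II: -1<9, III: 9>-3, IV: 7=7.
R2 does better at I, III but worse at II; neither strategy dominates the other.

neither dominates the other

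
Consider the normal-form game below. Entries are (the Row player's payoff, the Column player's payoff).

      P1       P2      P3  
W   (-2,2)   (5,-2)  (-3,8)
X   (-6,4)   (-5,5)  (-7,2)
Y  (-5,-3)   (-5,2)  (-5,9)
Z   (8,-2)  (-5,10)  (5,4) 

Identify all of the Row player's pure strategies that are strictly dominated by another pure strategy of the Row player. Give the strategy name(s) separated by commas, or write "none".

W is not dominated — it holds its own against X at P1 (-2>-6); Y at P1 (-2>-5); Z at P2 (5>-5).
X is strictly dominated by W (P1: -2>-6, P2: 5>-5, P3: -3>-7).
Y is strictly dominated by W (P1: -2>-5, P2: 5>-5, P3: -3>-5).
Z is not dominated — it holds its own against W at P1 (8>-2); X at P1 (8>-6); Y at P1 (8>-5).

X, Y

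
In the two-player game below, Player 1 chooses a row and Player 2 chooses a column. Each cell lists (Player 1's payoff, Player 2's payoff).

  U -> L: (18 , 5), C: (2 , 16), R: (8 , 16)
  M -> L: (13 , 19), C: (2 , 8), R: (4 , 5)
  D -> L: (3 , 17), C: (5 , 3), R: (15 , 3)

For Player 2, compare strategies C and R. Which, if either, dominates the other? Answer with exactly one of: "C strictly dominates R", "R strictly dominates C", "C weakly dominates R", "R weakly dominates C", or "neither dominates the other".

C weakly dominates R

C's payoffs vs R's, by Player 1's action — U: 16=16, M: 8>5, D: 3=3.
C is at least as good everywhere and strictly better somewhere (tied only at U, D), so C weakly but not strictly dominates R.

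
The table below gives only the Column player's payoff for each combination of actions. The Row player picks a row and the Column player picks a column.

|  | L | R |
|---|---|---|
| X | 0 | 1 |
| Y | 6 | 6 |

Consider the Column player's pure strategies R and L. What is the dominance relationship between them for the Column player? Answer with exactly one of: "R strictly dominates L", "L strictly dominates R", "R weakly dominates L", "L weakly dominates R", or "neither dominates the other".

R weakly dominates L

R's payoffs vs L's, by the Row player's action — X: 1>0, Y: 6=6.
R is at least as good everywhere and strictly better somewhere (tied only at Y), so R weakly but not strictly dominates L.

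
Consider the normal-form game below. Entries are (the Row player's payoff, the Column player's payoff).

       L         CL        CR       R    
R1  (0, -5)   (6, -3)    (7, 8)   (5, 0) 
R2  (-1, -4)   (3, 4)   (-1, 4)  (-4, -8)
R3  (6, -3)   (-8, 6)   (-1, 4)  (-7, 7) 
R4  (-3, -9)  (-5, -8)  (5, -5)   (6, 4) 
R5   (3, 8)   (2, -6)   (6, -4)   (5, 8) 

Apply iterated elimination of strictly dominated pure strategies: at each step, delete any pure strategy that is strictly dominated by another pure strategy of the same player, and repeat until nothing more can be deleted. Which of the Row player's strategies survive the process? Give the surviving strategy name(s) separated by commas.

R1, R3, R4, R5

Row R2 is eliminated: R1 beats it against every remaining column (L: 0>-1, CL: 6>3, CR: 7>-1, R: 5>-4).
For the Column player, R strictly dominates CL on the remaining rows (R1: 0>-3, R3: 7>6, R4: 4>-8, R5: 8>-6); eliminate CL.
Among the remaining strategies, none is strictly dominated by another pure strategy of the same player, so the elimination stops.
Surviving strategies — the Row player: {R1, R3, R4, R5}; the Column player: {L, CR, R}.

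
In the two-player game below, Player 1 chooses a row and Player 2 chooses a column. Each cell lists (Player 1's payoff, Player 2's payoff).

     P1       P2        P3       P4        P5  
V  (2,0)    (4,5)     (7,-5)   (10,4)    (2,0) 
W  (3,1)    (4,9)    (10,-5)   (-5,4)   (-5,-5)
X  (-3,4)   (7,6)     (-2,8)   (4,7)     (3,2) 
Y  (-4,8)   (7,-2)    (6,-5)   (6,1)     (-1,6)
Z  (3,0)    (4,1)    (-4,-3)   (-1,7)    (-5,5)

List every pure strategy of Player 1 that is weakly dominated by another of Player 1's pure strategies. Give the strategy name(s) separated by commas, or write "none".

V: no other strategy beats it everywhere (W at P4 (10>-5); X at P1 (2>-3); Y at P1 (2>-4); Z at P3 (7>-4)).
W: no other strategy beats it everywhere (V at P1 (3>2); X at P1 (3>-3); Y at P1 (3>-4); Z at P3 (10>-4)).
Nothing dominates X: V at P2 (7>4); W at P2 (7>4); Y at P1 (-3>-4); Z at P2 (7>4).
Y: no other strategy beats it everywhere (V at P2 (7>4); W at P2 (7>4); X at P3 (6>-2); Z at P2 (7>4)).
Z is not dominated — it holds its own against V at P1 (3>2); W at P4 (-1>-5); X at P1 (3>-3); Y at P1 (3>-4).

none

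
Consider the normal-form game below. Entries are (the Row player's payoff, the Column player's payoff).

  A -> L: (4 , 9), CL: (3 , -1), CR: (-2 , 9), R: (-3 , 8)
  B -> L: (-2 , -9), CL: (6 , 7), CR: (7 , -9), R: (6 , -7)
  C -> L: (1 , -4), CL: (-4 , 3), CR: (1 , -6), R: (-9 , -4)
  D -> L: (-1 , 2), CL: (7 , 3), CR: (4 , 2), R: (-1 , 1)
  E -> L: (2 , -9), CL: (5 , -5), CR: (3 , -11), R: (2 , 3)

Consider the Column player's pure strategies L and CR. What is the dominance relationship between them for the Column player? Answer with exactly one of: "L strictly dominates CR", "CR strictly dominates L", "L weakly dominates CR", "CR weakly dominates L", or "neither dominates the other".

Compare L to CR across each opponent action: A: 9=9, B: -9=-9, C: -4>-6, D: 2=2, E: -9>-11.
L is at least as good everywhere and strictly better somewhere (tied only at A, B, D), so L weakly but not strictly dominates CR.

L weakly dominates CR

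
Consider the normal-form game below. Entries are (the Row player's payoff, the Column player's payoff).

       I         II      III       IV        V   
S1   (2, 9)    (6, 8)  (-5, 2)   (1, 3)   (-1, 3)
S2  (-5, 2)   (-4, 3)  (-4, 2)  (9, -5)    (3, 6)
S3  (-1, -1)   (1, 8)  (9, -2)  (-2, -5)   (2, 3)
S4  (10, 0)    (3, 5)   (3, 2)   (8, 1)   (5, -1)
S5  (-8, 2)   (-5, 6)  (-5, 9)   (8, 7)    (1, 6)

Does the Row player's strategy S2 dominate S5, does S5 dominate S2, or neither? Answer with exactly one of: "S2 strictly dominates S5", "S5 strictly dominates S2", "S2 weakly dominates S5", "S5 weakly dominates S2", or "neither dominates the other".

S2 strictly dominates S5

S2's payoffs vs S5's, by the Column player's action — I: -5>-8, II: -4>-5, III: -4>-5, IV: 9>8, V: 3>1.
S2 gives a strictly higher payoff against every action of the Column player, so S2 strictly dominates S5.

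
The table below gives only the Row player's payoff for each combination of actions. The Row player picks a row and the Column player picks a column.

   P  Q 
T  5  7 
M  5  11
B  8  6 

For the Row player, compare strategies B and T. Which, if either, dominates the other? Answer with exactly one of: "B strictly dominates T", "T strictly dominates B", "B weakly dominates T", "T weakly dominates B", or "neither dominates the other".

Compare B to T across each choice by the Column player: P: 8>5, Q: 6<7.
B does better at P but worse at Q; neither strategy dominates the other.

neither dominates the other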